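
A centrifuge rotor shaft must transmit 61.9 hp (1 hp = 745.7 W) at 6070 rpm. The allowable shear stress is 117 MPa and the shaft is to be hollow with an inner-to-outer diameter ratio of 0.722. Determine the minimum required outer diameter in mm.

16.3 mm

ω = 2π·6070/60 = 635.6 rad/s, so T = P/ω = 61.9×745.7 / 635.6 = 72.62 N·m.
For a hollow shaft with d_i/d_o = 0.722: τ_max = 16T/(π d_o³ (1−k⁴)), so d_o = [16T/(π τ_allow (1−k⁴))]^(1/3) = [16·72.62/(π·1.17×10^8·0.7283)]^(1/3) = 0.01631 m.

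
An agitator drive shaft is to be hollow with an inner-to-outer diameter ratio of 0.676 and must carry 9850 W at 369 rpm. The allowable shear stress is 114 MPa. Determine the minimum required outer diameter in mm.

24.3 mm

ω = 2π·369/60 = 38.64 rad/s, so T = P/ω = 9850 / 38.64 = 254.9 N·m.
For a hollow shaft with d_i/d_o = 0.676: τ_max = 16T/(π d_o³ (1−k⁴)), so d_o = [16T/(π τ_allow (1−k⁴))]^(1/3) = [16·254.9/(π·1.14×10^8·0.7912)]^(1/3) = 0.02433 m.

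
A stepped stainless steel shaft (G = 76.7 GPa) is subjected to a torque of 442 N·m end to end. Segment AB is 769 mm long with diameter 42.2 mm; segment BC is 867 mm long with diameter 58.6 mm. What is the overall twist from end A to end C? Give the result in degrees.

1.06°

J_AB = π(0.0422)⁴/32 = 3.11×10^-7 m⁴; J_BC = π(0.0586)⁴/32 = 1.16×10^-6 m⁴.
θ = (T/G)·Σ L_i/J_i = (442.0/76.7×10⁹)·(0.769/3.11×10^-7 + 0.867/1.16×10^-6) = 0.01855 rad.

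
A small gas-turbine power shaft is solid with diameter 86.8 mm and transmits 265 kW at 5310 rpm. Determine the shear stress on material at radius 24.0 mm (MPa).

ω = 2π·5310/60 = 556.1 rad/s, so T = P/ω = 265×10³ / 556.1 = 476.6 N·m.
J = πd⁴/32 = π(0.0868)⁴/32 = 5.573×10^-6 m⁴.
Shear stress varies linearly with radius: τ = T·r/J = 476.6 × 0.0240 / 5.573×10^-6 = 2.052×10^6 Pa.

2.05 MPa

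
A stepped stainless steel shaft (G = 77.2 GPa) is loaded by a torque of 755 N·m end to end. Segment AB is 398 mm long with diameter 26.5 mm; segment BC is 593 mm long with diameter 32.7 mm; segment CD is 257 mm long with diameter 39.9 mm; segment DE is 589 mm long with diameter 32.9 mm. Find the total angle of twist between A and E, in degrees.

J_AB = π(0.0265)⁴/32 = 4.84×10^-8 m⁴; J_BC = π(0.0327)⁴/32 = 1.12×10^-7 m⁴; J_CD = π(0.0399)⁴/32 = 2.49×10^-7 m⁴; J_DE = π(0.0329)⁴/32 = 1.15×10^-7 m⁴.
θ = (T/G)·Σ L_i/J_i = (755.0/77.2×10⁹)·(0.398/4.84×10^-8 + 0.593/1.12×10^-7 + 0.257/2.49×10^-7 + 0.589/1.15×10^-7) = 0.1922 rad.

11.0°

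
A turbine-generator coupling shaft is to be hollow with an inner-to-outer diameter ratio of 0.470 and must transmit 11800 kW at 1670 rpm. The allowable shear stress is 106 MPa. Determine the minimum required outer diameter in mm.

ω = 2π·1670/60 = 174.9 rad/s, so T = P/ω = 11800×10³ / 174.9 = 67470 N·m.
For a hollow shaft with d_i/d_o = 0.470: τ_max = 16T/(π d_o³ (1−k⁴)), so d_o = [16T/(π τ_allow (1−k⁴))]^(1/3) = [16·67470/(π·1.06×10^8·0.9512)]^(1/3) = 0.1505 m.

150 mm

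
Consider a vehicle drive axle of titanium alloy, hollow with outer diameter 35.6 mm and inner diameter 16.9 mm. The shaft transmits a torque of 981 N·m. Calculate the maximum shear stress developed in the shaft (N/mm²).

117 N/mm²

J = π(d_o⁴ − d_i⁴)/32 = π(0.0356⁴ − 0.0169⁴)/32 = 1.497×10^-7 m⁴.
τ_max = T·r/J = 981.0 × 0.0178 / 1.497×10^-7 = 1.167×10^8 Pa.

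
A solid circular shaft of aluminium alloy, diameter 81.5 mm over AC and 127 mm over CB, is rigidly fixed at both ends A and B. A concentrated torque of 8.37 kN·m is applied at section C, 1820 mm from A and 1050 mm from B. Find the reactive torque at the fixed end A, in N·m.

Compatibility: T_A·a/J_AC = T_B·b/J_CB with T_A + T_B = T₀.
J_AC = 4.33×10^-6 m⁴, J_CB = 2.55×10^-5 m⁴, so T_A = T₀·(J_AC/a)/((J_AC/a)+(J_CB/b)) = 746.0 N·m, T_B = 7624 N·m.

746 N·m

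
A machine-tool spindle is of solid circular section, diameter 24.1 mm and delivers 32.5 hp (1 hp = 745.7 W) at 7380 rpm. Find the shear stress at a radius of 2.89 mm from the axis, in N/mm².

2.74 N/mm²

ω = 2π·7380/60 = 772.8 rad/s, so T = P/ω = 32.5×745.7 / 772.8 = 31.36 N·m.
J = πd⁴/32 = π(0.0241)⁴/32 = 3.312×10^-8 m⁴.
Shear stress varies linearly with radius: τ = T·r/J = 31.36 × 0.00289 / 3.312×10^-8 = 2.736×10^6 Pa.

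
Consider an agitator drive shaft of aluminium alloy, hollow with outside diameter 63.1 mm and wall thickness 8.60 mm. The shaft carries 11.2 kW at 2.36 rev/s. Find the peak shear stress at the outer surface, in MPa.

21.3 MPa

ω = 2π·2.36 = 14.83 rad/s, so T = P/ω = 11.2×10³ / 14.83 = 755.3 N·m.
J = π(d_o⁴ − d_i⁴)/32 = π(0.0631⁴ − 0.0459⁴)/32 = 1.121×10^-6 m⁴.
τ_max = T·r/J = 755.3 × 0.0316 / 1.121×10^-6 = 2.127×10^7 Pa.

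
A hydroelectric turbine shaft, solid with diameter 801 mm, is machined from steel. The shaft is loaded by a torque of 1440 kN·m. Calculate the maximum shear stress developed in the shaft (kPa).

14300 kPa

J = πd⁴/32 = π(0.801)⁴/32 = 0.04041 m⁴.
τ_max = T·r/J = 1.440e6 × 0.401 / 0.04041 = 1.427×10^7 Pa.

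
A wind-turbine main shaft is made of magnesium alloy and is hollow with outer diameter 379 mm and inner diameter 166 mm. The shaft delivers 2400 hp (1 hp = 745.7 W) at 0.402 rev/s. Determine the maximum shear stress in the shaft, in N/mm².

ω = 2π·0.402 = 2.526 rad/s, so T = P/ω = 2400×745.7 / 2.526 = 708500 N·m.
J = π(d_o⁴ − d_i⁴)/32 = π(0.379⁴ − 0.166⁴)/32 = 1.951×10^-3 m⁴.
τ_max = T·r/J = 708500 × 0.190 / 1.951×10^-3 = 6.882×10^7 Pa.

68.8 N/mm²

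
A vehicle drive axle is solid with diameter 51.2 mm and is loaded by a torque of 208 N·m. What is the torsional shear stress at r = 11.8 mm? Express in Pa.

J = πd⁴/32 = π(0.0512)⁴/32 = 6.747×10^-7 m⁴.
Shear stress varies linearly with radius: τ = T·r/J = 208.0 × 0.0118 / 6.747×10^-7 = 3.638×10^6 Pa.

3.64e6 Pa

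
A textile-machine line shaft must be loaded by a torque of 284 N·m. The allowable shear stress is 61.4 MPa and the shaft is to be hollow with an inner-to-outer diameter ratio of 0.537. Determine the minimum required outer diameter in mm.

For a hollow shaft with d_i/d_o = 0.537: τ_max = 16T/(π d_o³ (1−k⁴)), so d_o = [16T/(π τ_allow (1−k⁴))]^(1/3) = [16·284.0/(π·6.14×10^7·0.9168)]^(1/3) = 0.02951 m.

29.5 mm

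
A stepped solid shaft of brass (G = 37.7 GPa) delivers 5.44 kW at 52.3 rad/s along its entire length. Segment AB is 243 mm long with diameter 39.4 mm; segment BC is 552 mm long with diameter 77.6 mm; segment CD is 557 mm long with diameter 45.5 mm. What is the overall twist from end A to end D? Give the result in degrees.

ω = 52.3 rad/s, so T = P/ω = 5.44×10³ / 52.30 = 104.0 N·m.
J_AB = π(0.0394)⁴/32 = 2.37×10^-7 m⁴; J_BC = π(0.0776)⁴/32 = 3.56×10^-6 m⁴; J_CD = π(0.0455)⁴/32 = 4.21×10^-7 m⁴.
θ = (T/G)·Σ L_i/J_i = (104.0/37.7×10⁹)·(0.243/2.37×10^-7 + 0.552/3.56×10^-6 + 0.557/4.21×10^-7) = 6.914×10^-3 rad.

0.396°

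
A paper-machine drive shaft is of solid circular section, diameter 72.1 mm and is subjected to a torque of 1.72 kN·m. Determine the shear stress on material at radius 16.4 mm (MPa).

10.6 MPa

J = πd⁴/32 = π(0.0721)⁴/32 = 2.653×10^-6 m⁴.
Shear stress varies linearly with radius: τ = T·r/J = 1720 × 0.0164 / 2.653×10^-6 = 1.063×10^7 Pa.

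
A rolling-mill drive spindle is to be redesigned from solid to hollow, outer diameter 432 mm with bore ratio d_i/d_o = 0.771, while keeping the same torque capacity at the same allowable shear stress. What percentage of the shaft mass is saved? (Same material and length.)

45.8 %

Equal τ_max and T ⇒ the solid shaft needs d_s³ = d_o³(1−k⁴), so d_s = 432·(1−0.771⁴)^(1/3) = 373.6 mm.
Area ratio A_h/A_s = d_o²(1−k²)/d_s² = (1−k²)/(1−k⁴)^(2/3) = 0.5423.
Mass saving = 1 − 0.5423 = 45.8 %.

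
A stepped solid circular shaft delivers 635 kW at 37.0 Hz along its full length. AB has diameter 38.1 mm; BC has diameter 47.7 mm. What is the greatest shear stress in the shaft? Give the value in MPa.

ω = 2π·37.0 = 232.5 rad/s, so T = P/ω = 635×10³ / 232.5 = 2731 N·m.
Under the same torque, τ_max = 16T/(πd³) is largest where d is smallest — segment AB (d = 38.1 mm).
τ_max = 16·2731/(π·(0.0381)³) = 2.515×10^8 Pa.

252 MPa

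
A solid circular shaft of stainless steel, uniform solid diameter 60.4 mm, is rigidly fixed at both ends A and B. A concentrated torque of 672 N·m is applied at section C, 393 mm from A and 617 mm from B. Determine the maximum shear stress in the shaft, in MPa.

9.49 MPa

With uniform GJ and both ends fixed, compatibility θ_AC = θ_CB gives T_A·a = T_B·b, together with T_A + T_B = T₀.
T_A = T₀·b/(a+b) = 672.0·617/1010 = 410.5 N·m; T_B = 261.5 N·m.
τ in each portion: τ_AC = 9.49×10^6 Pa, τ_CB = 6.04×10^6 Pa; maximum is in AC.
τ_max = T_AC·r/J = 410.5·0.0302/1.31×10^-6 = 9.488×10^6 Pa.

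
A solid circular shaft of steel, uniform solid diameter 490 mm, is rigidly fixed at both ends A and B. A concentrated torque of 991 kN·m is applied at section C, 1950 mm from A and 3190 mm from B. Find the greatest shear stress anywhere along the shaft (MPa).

With uniform GJ and both ends fixed, compatibility θ_AC = θ_CB gives T_A·a = T_B·b, together with T_A + T_B = T₀.
T_A = T₀·b/(a+b) = 991000·3190/5140 = 615000 N·m; T_B = 376000 N·m.
τ in each portion: τ_AC = 2.66×10^7 Pa, τ_CB = 1.63×10^7 Pa; maximum is in AC.
τ_max = T_AC·r/J = 615000·0.245/5.66×10^-3 = 2.662×10^7 Pa.

26.6 MPa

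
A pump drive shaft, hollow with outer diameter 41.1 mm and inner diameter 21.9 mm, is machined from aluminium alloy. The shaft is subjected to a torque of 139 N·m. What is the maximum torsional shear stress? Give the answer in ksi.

1.61 ksi

J = π(d_o⁴ − d_i⁴)/32 = π(0.0411⁴ − 0.0219⁴)/32 = 2.576×10^-7 m⁴.
τ_max = T·r/J = 139.0 × 0.0206 / 2.576×10^-7 = 1.109×10^7 Pa.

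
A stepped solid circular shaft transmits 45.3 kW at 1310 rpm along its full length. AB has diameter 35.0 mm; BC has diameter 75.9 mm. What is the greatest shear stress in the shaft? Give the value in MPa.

ω = 2π·1310/60 = 137.2 rad/s, so T = P/ω = 45.3×10³ / 137.2 = 330.2 N·m.
Under the same torque, τ_max = 16T/(πd³) is largest where d is smallest — segment AB (d = 35.0 mm).
τ_max = 16·330.2/(π·(0.0350)³) = 3.923×10^7 Pa.

39.2 MPa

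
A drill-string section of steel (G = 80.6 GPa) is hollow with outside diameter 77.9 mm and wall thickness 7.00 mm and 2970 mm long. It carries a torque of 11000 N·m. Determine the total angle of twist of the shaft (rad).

J = π(d_o⁴ − d_i⁴)/32 = π(0.0779⁴ − 0.0639⁴)/32 = 1.979×10^-6 m⁴.
θ = T·L/(G·J) = 11000 × 2.97 / (80.6×10⁹ × 1.979×10^-6) = 0.2049 rad.

0.205 rad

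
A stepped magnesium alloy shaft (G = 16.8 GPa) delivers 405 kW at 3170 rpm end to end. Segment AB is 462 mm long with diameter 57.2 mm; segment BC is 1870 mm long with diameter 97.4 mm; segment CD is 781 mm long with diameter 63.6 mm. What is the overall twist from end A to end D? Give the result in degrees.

ω = 2π·3170/60 = 332.0 rad/s, so T = P/ω = 405×10³ / 332.0 = 1220 N·m.
J_AB = π(0.0572)⁴/32 = 1.05×10^-6 m⁴; J_BC = π(0.0974)⁴/32 = 8.84×10^-6 m⁴; J_CD = π(0.0636)⁴/32 = 1.61×10^-6 m⁴.
θ = (T/G)·Σ L_i/J_i = (1220/16.8×10⁹)·(0.462/1.05×10^-6 + 1.87/8.84×10^-6 + 0.781/1.61×10^-6) = 0.08260 rad.

4.73°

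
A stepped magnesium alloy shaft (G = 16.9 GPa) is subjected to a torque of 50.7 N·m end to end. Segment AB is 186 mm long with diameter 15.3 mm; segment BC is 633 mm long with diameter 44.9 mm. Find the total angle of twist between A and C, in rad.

J_AB = π(0.0153)⁴/32 = 5.38×10^-9 m⁴; J_BC = π(0.0449)⁴/32 = 3.99×10^-7 m⁴.
θ = (T/G)·Σ L_i/J_i = (50.70/16.9×10⁹)·(0.186/5.38×10^-9 + 0.633/3.99×10^-7) = 0.1085 rad.

0.108 rad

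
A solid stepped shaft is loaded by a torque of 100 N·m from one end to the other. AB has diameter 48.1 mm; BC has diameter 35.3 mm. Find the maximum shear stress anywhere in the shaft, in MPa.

11.6 MPa

Under the same torque, τ_max = 16T/(πd³) is largest where d is smallest — segment BC (d = 35.3 mm).
τ_max = 16·100.0/(π·(0.0353)³) = 1.158×10^7 Pa.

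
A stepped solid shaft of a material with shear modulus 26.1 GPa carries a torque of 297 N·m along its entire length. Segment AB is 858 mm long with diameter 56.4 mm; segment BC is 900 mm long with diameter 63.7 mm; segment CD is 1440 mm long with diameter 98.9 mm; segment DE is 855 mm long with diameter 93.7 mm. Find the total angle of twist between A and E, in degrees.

1.10°

J_AB = π(0.0564)⁴/32 = 9.93×10^-7 m⁴; J_BC = π(0.0637)⁴/32 = 1.62×10^-6 m⁴; J_CD = π(0.0989)⁴/32 = 9.39×10^-6 m⁴; J_DE = π(0.0937)⁴/32 = 7.57×10^-6 m⁴.
θ = (T/G)·Σ L_i/J_i = (297.0/26.1×10⁹)·(0.858/9.93×10^-7 + 0.900/1.62×10^-6 + 1.44/9.39×10^-6 + 0.855/7.57×10^-6) = 0.01919 rad.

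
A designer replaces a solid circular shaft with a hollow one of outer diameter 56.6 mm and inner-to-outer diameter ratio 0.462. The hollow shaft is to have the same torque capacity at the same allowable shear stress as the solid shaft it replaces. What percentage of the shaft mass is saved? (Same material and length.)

18.9 %

Equal τ_max and T ⇒ the solid shaft needs d_s³ = d_o³(1−k⁴), so d_s = 56.6·(1−0.462⁴)^(1/3) = 55.73 mm.
Area ratio A_h/A_s = d_o²(1−k²)/d_s² = (1−k²)/(1−k⁴)^(2/3) = 0.8114.
Mass saving = 1 − 0.8114 = 18.9 %.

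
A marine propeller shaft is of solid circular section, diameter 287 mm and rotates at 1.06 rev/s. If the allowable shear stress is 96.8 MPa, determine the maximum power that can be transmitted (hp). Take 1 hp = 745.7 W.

4010 hp

J = πd⁴/32 = π(0.287)⁴/32 = 6.661×10^-4 m⁴.
T_max = τ_allow·J/r = 9.68×10^7 × 6.661×10^-4 / 0.143 = 449300 N·m.
ω = 2π·1.06 = 6.660 rad/s, so P_max = T_max·ω = 2.993×10^6 W.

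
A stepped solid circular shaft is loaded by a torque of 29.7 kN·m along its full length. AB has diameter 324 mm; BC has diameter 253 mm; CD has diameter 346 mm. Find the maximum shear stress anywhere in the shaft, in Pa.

9.34e6 Pa

Under the same torque, τ_max = 16T/(πd³) is largest where d is smallest — segment BC (d = 253 mm).
τ_max = 16·29700/(π·(0.253)³) = 9.340×10^6 Pa.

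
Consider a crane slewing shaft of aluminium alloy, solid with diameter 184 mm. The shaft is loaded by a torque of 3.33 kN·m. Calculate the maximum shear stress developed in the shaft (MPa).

J = πd⁴/32 = π(0.184)⁴/32 = 1.125×10^-4 m⁴.
τ_max = T·r/J = 3330 × 0.0920 / 1.125×10^-4 = 2.722×10^6 Pa.

2.72 MPa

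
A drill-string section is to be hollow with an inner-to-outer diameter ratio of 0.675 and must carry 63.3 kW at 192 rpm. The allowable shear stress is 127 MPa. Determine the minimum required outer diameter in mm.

54.2 mm

ω = 2π·192/60 = 20.11 rad/s, so T = P/ω = 63.3×10³ / 20.11 = 3148 N·m.
For a hollow shaft with d_i/d_o = 0.675: τ_max = 16T/(π d_o³ (1−k⁴)), so d_o = [16T/(π τ_allow (1−k⁴))]^(1/3) = [16·3148/(π·1.27×10^8·0.7924)]^(1/3) = 0.05421 m.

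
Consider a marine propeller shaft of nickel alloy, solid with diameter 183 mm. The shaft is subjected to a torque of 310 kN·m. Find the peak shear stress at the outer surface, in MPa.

J = πd⁴/32 = π(0.183)⁴/32 = 1.101×10^-4 m⁴.
τ_max = T·r/J = 310000 × 0.0915 / 1.101×10^-4 = 2.576×10^8 Pa.

258 MPa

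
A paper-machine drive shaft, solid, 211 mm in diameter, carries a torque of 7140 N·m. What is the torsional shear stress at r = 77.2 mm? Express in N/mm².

2.83 N/mm²

J = πd⁴/32 = π(0.211)⁴/32 = 1.946×10^-4 m⁴.
Shear stress varies linearly with radius: τ = T·r/J = 7140 × 0.0772 / 1.946×10^-4 = 2.833×10^6 Pa.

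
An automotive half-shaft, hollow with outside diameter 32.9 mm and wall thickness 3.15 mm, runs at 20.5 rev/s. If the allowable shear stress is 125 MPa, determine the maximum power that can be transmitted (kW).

64.5 kW

J = π(d_o⁴ − d_i⁴)/32 = π(0.0329⁴ − 0.0266⁴)/32 = 6.587×10^-8 m⁴.
T_max = τ_allow·J/r = 1.25×10^8 × 6.587×10^-8 / 0.0164 = 500.5 N·m.
ω = 2π·20.5 = 128.8 rad/s, so P_max = T_max·ω = 6.447×10^4 W.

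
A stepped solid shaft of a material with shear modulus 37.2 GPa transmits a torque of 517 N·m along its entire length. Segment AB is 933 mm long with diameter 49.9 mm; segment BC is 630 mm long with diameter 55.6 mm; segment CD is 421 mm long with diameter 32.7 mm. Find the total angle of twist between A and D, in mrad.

82.8 mrad

J_AB = π(0.0499)⁴/32 = 6.09×10^-7 m⁴; J_BC = π(0.0556)⁴/32 = 9.38×10^-7 m⁴; J_CD = π(0.0327)⁴/32 = 1.12×10^-7 m⁴.
θ = (T/G)·Σ L_i/J_i = (517.0/37.2×10⁹)·(0.933/6.09×10^-7 + 0.630/9.38×10^-7 + 0.421/1.12×10^-7) = 0.08276 rad.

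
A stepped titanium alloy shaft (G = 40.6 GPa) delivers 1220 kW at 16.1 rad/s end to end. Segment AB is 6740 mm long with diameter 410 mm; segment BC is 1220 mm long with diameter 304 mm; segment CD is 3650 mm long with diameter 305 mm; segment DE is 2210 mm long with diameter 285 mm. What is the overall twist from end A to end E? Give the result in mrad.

ω = 16.1 rad/s, so T = P/ω = 1220×10³ / 16.10 = 75780 N·m.
J_AB = π(0.410)⁴/32 = 2.77×10^-3 m⁴; J_BC = π(0.304)⁴/32 = 8.38×10^-4 m⁴; J_CD = π(0.305)⁴/32 = 8.50×10^-4 m⁴; J_DE = π(0.285)⁴/32 = 6.48×10^-4 m⁴.
θ = (T/G)·Σ L_i/J_i = (75780/40.6×10⁹)·(6.74/2.77×10^-3 + 1.22/8.38×10^-4 + 3.65/8.50×10^-4 + 2.21/6.48×10^-4) = 0.02164 rad.

21.6 mrad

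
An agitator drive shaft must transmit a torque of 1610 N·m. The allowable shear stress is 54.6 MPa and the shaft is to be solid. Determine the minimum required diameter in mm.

53.2 mm

For a solid shaft τ_max = 16T/(πd³), so d = (16T/(π τ_allow))^(1/3) = (16·1610/(π·5.46×10^7))^(1/3) = 0.05315 m.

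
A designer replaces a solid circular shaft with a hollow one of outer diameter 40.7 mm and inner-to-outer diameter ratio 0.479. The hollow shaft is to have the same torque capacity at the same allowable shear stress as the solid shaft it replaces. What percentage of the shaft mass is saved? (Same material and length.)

20.1 %

Equal τ_max and T ⇒ the solid shaft needs d_s³ = d_o³(1−k⁴), so d_s = 40.7·(1−0.479⁴)^(1/3) = 39.97 mm.
Area ratio A_h/A_s = d_o²(1−k²)/d_s² = (1−k²)/(1−k⁴)^(2/3) = 0.7988.
Mass saving = 1 − 0.7988 = 20.1 %.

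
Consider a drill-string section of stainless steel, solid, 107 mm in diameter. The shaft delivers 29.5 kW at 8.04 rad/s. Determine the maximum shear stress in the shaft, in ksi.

2.21 ksi

ω = 8.04 rad/s, so T = P/ω = 29.5×10³ / 8.040 = 3669 N·m.
J = πd⁴/32 = π(0.107)⁴/32 = 1.287×10^-5 m⁴.
τ_max = T·r/J = 3669 × 0.0535 / 1.287×10^-5 = 1.525×10^7 Pa.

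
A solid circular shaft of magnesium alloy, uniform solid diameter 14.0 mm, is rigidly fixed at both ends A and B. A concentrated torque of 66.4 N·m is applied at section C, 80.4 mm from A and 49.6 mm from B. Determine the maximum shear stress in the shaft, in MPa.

76.2 MPa

With uniform GJ and both ends fixed, compatibility θ_AC = θ_CB gives T_A·a = T_B·b, together with T_A + T_B = T₀.
T_A = T₀·b/(a+b) = 66.40·49.6/130.0 = 25.33 N·m; T_B = 41.07 N·m.
τ in each portion: τ_AC = 4.70×10^7 Pa, τ_CB = 7.62×10^7 Pa; maximum is in CB.
τ_max = T_CB·r/J = 41.07·0.00700/3.77×10^-9 = 7.622×10^7 Pa.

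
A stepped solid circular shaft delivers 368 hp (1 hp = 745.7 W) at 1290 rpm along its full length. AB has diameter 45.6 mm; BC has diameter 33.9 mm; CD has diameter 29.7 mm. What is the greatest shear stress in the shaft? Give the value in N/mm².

395 N/mm²

ω = 2π·1290/60 = 135.1 rad/s, so T = P/ω = 368×745.7 / 135.1 = 2031 N·m.
Under the same torque, τ_max = 16T/(πd³) is largest where d is smallest — segment CD (d = 29.7 mm).
τ_max = 16·2031/(π·(0.0297)³) = 3.949×10^8 Pa.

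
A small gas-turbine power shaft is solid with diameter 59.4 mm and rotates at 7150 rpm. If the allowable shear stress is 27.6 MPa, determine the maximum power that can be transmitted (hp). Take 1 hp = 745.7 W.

J = πd⁴/32 = π(0.0594)⁴/32 = 1.222×10^-6 m⁴.
T_max = τ_allow·J/r = 2.76×10^7 × 1.222×10^-6 / 0.0297 = 1136 N·m.
ω = 2π·7150/60 = 748.7 rad/s, so P_max = T_max·ω = 8.504×10^5 W.

1140 hp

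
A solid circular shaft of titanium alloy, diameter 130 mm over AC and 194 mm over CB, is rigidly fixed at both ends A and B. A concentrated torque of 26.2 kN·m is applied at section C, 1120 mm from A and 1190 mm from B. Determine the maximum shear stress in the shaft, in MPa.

Compatibility: T_A·a/J_AC = T_B·b/J_CB with T_A + T_B = T₀.
J_AC = 2.80×10^-5 m⁴, J_CB = 1.39×10^-4 m⁴, so T_A = T₀·(J_AC/a)/((J_AC/a)+(J_CB/b)) = 4623 N·m, T_B = 21580 N·m.
τ in each portion: τ_AC = 1.07×10^7 Pa, τ_CB = 1.51×10^7 Pa; maximum is in CB.
τ_max = T_CB·r/J = 21580·0.0970/1.39×10^-4 = 1.505×10^7 Pa.

15.1 MPa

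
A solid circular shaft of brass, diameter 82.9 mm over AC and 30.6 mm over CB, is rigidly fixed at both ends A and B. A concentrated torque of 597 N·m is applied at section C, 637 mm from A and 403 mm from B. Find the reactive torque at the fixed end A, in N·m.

580 N·m

Compatibility: T_A·a/J_AC = T_B·b/J_CB with T_A + T_B = T₀.
J_AC = 4.64×10^-6 m⁴, J_CB = 8.61×10^-8 m⁴, so T_A = T₀·(J_AC/a)/((J_AC/a)+(J_CB/b)) = 580.0 N·m, T_B = 17.02 N·m.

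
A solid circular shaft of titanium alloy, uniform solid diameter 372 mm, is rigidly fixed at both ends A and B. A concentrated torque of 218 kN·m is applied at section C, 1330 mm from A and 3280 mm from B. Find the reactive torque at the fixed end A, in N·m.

With uniform GJ and both ends fixed, compatibility θ_AC = θ_CB gives T_A·a = T_B·b, together with T_A + T_B = T₀.
T_A = T₀·b/(a+b) = 218000·3280/4610 = 155100 N·m; T_B = 62890 N·m.

155000 N·m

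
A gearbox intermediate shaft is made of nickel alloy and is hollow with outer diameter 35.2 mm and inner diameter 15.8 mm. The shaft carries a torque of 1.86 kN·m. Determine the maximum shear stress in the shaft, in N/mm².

226 N/mm²

J = π(d_o⁴ − d_i⁴)/32 = π(0.0352⁴ − 0.0158⁴)/32 = 1.446×10^-7 m⁴.
τ_max = T·r/J = 1860 × 0.0176 / 1.446×10^-7 = 2.264×10^8 Pa.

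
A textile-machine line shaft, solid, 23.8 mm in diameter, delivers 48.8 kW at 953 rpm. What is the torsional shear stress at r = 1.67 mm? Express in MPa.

25.9 MPa

ω = 2π·953/60 = 99.80 rad/s, so T = P/ω = 48.8×10³ / 99.80 = 489.0 N·m.
J = πd⁴/32 = π(0.0238)⁴/32 = 3.150×10^-8 m⁴.
Shear stress varies linearly with radius: τ = T·r/J = 489.0 × 0.00167 / 3.150×10^-8 = 2.592×10^7 Pa.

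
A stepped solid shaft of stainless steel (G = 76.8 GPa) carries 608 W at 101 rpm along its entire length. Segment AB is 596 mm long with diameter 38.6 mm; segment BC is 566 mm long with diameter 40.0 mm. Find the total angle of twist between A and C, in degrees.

ω = 2π·101/60 = 10.58 rad/s, so T = P/ω = 608 / 10.58 = 57.48 N·m.
J_AB = π(0.0386)⁴/32 = 2.18×10^-7 m⁴; J_BC = π(0.0400)⁴/32 = 2.51×10^-7 m⁴.
θ = (T/G)·Σ L_i/J_i = (57.48/76.8×10⁹)·(0.596/2.18×10^-7 + 0.566/2.51×10^-7) = 3.733×10^-3 rad.

0.214°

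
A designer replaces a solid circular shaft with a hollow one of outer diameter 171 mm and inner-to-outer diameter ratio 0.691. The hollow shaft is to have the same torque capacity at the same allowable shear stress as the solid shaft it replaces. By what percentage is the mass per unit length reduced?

37.9 %

Equal τ_max and T ⇒ the solid shaft needs d_s³ = d_o³(1−k⁴), so d_s = 171·(1−0.691⁴)^(1/3) = 156.9 mm.
Area ratio A_h/A_s = d_o²(1−k²)/d_s² = (1−k²)/(1−k⁴)^(2/3) = 0.6209.
Mass saving = 1 − 0.6209 = 37.9 %.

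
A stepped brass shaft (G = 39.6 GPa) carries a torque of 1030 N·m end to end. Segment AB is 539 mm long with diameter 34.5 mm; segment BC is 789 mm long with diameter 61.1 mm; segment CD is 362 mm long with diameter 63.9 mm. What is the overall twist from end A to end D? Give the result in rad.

0.122 rad

J_AB = π(0.0345)⁴/32 = 1.39×10^-7 m⁴; J_BC = π(0.0611)⁴/32 = 1.37×10^-6 m⁴; J_CD = π(0.0639)⁴/32 = 1.64×10^-6 m⁴.
θ = (T/G)·Σ L_i/J_i = (1030/39.6×10⁹)·(0.539/1.39×10^-7 + 0.789/1.37×10^-6 + 0.362/1.64×10^-6) = 0.1215 rad.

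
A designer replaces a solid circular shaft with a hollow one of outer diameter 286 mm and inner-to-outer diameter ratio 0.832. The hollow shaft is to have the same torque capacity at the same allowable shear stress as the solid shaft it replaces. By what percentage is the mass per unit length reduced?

Equal τ_max and T ⇒ the solid shaft needs d_s³ = d_o³(1−k⁴), so d_s = 286·(1−0.832⁴)^(1/3) = 230.1 mm.
Area ratio A_h/A_s = d_o²(1−k²)/d_s² = (1−k²)/(1−k⁴)^(2/3) = 0.4755.
Mass saving = 1 − 0.4755 = 52.5 %.

52.5 %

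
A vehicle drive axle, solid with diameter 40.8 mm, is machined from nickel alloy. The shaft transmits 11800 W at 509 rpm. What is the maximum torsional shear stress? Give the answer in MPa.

ω = 2π·509/60 = 53.30 rad/s, so T = P/ω = 11800 / 53.30 = 221.4 N·m.
J = πd⁴/32 = π(0.0408)⁴/32 = 2.720×10^-7 m⁴.
τ_max = T·r/J = 221.4 × 0.0204 / 2.720×10^-7 = 1.660×10^7 Pa.

16.6 MPa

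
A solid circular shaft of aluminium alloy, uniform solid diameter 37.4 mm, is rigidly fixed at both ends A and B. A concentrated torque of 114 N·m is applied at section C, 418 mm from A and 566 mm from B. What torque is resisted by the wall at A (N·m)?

65.6 N·m

With uniform GJ and both ends fixed, compatibility θ_AC = θ_CB gives T_A·a = T_B·b, together with T_A + T_B = T₀.
T_A = T₀·b/(a+b) = 114.0·566/984.0 = 65.57 N·m; T_B = 48.43 N·m.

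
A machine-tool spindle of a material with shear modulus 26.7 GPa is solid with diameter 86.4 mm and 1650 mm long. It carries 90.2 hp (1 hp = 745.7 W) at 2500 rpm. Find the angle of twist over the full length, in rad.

0.00290 rad

ω = 2π·2500/60 = 261.8 rad/s, so T = P/ω = 90.2×745.7 / 261.8 = 256.9 N·m.
J = πd⁴/32 = π(0.0864)⁴/32 = 5.471×10^-6 m⁴.
θ = T·L/(G·J) = 256.9 × 1.65 / (26.7×10⁹ × 5.471×10^-6) = 2.902×10^-3 rad.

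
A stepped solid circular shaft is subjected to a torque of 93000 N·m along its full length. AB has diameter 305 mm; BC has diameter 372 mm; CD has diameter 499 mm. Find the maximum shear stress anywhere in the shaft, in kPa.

16700 kPa

Under the same torque, τ_max = 16T/(πd³) is largest where d is smallest — segment AB (d = 305 mm).
τ_max = 16·93000/(π·(0.305)³) = 1.669×10^7 Pa.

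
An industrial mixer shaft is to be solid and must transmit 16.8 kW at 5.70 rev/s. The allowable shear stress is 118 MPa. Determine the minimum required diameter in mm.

27.3 mm

ω = 2π·5.70 = 35.81 rad/s, so T = P/ω = 16.8×10³ / 35.81 = 469.1 N·m.
For a solid shaft τ_max = 16T/(πd³), so d = (16T/(π τ_allow))^(1/3) = (16·469.1/(π·1.18×10^8))^(1/3) = 0.02726 m.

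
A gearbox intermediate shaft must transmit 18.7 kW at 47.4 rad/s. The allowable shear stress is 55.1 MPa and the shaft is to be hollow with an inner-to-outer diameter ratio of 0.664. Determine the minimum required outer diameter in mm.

35.6 mm

ω = 47.4 rad/s, so T = P/ω = 18.7×10³ / 47.40 = 394.5 N·m.
For a hollow shaft with d_i/d_o = 0.664: τ_max = 16T/(π d_o³ (1−k⁴)), so d_o = [16T/(π τ_allow (1−k⁴))]^(1/3) = [16·394.5/(π·5.51×10^7·0.8056)]^(1/3) = 0.03564 m.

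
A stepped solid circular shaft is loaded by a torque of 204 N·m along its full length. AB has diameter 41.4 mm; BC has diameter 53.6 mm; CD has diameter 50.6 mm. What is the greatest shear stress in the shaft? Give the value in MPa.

14.6 MPa

Under the same torque, τ_max = 16T/(πd³) is largest where d is smallest — segment AB (d = 41.4 mm).
τ_max = 16·204.0/(π·(0.0414)³) = 1.464×10^7 Pa.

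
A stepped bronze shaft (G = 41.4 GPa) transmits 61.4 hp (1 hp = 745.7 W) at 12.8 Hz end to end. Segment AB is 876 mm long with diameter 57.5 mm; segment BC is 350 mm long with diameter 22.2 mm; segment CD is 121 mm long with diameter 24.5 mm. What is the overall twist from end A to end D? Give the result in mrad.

260 mrad

ω = 2π·12.8 = 80.42 rad/s, so T = P/ω = 61.4×745.7 / 80.42 = 569.3 N·m.
J_AB = π(0.0575)⁴/32 = 1.07×10^-6 m⁴; J_BC = π(0.0222)⁴/32 = 2.38×10^-8 m⁴; J_CD = π(0.0245)⁴/32 = 3.54×10^-8 m⁴.
θ = (T/G)·Σ L_i/J_i = (569.3/41.4×10⁹)·(0.876/1.07×10^-6 + 0.350/2.38×10^-8 + 0.121/3.54×10^-8) = 0.2601 rad.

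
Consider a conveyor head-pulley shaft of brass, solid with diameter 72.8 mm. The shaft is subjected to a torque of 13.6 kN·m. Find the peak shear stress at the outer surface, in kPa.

J = πd⁴/32 = π(0.0728)⁴/32 = 2.758×10^-6 m⁴.
τ_max = T·r/J = 13600 × 0.0364 / 2.758×10^-6 = 1.795×10^8 Pa.

180000 kPa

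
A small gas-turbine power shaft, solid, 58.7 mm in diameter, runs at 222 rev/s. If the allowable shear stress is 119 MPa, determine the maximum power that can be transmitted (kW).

6590 kW

J = πd⁴/32 = π(0.0587)⁴/32 = 1.166×10^-6 m⁴.
T_max = τ_allow·J/r = 1.19×10^8 × 1.166×10^-6 / 0.0294 = 4726 N·m.
ω = 2π·222 = 1395 rad/s, so P_max = T_max·ω = 6.592×10^6 W.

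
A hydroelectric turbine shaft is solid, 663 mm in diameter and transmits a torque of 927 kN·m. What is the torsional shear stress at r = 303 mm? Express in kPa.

J = πd⁴/32 = π(0.663)⁴/32 = 0.01897 m⁴.
Shear stress varies linearly with radius: τ = T·r/J = 927000 × 0.303 / 0.01897 = 1.481×10^7 Pa.

14800 kPa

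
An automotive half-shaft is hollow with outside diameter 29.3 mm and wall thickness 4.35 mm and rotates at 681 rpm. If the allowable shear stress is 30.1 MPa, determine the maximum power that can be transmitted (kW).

8.01 kW

J = π(d_o⁴ − d_i⁴)/32 = π(0.0293⁴ − 0.0206⁴)/32 = 5.468×10^-8 m⁴.
T_max = τ_allow·J/r = 3.01×10^7 × 5.468×10^-8 / 0.0146 = 112.3 N·m.
ω = 2π·681/60 = 71.31 rad/s, so P_max = T_max·ω = 8011 W.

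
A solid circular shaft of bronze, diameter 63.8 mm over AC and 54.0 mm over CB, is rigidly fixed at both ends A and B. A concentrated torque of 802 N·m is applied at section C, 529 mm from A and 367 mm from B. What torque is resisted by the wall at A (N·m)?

Compatibility: T_A·a/J_AC = T_B·b/J_CB with T_A + T_B = T₀.
J_AC = 1.63×10^-6 m⁴, J_CB = 8.35×10^-7 m⁴, so T_A = T₀·(J_AC/a)/((J_AC/a)+(J_CB/b)) = 461.0 N·m, T_B = 341.0 N·m.

461 N·m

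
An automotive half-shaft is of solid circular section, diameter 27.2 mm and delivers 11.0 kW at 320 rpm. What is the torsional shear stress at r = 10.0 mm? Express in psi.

ω = 2π·320/60 = 33.51 rad/s, so T = P/ω = 11.0×10³ / 33.51 = 328.3 N·m.
J = πd⁴/32 = π(0.0272)⁴/32 = 5.374×10^-8 m⁴.
Shear stress varies linearly with radius: τ = T·r/J = 328.3 × 0.0100 / 5.374×10^-8 = 6.109×10^7 Pa.

8860 psi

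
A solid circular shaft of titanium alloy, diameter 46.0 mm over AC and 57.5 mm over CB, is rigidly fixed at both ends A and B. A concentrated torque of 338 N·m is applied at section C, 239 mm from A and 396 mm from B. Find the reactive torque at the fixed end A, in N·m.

137 N·m

Compatibility: T_A·a/J_AC = T_B·b/J_CB with T_A + T_B = T₀.
J_AC = 4.40×10^-7 m⁴, J_CB = 1.07×10^-6 m⁴, so T_A = T₀·(J_AC/a)/((J_AC/a)+(J_CB/b)) = 136.6 N·m, T_B = 201.4 N·m.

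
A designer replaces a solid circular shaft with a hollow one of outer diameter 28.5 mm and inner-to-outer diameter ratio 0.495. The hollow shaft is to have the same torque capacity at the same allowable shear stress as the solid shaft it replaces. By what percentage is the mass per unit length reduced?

21.3 %

Equal τ_max and T ⇒ the solid shaft needs d_s³ = d_o³(1−k⁴), so d_s = 28.5·(1−0.495⁴)^(1/3) = 27.92 mm.
Area ratio A_h/A_s = d_o²(1−k²)/d_s² = (1−k²)/(1−k⁴)^(2/3) = 0.7868.
Mass saving = 1 − 0.7868 = 21.3 %.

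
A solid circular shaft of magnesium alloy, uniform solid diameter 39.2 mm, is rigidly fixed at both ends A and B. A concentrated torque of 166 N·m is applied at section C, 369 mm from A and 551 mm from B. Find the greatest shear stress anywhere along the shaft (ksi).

1.22 ksi

With uniform GJ and both ends fixed, compatibility θ_AC = θ_CB gives T_A·a = T_B·b, together with T_A + T_B = T₀.
T_A = T₀·b/(a+b) = 166.0·551/920.0 = 99.42 N·m; T_B = 66.58 N·m.
τ in each portion: τ_AC = 8.41×10^6 Pa, τ_CB = 5.63×10^6 Pa; maximum is in AC.
τ_max = T_AC·r/J = 99.42·0.0196/2.32×10^-7 = 8.406×10^6 Pa.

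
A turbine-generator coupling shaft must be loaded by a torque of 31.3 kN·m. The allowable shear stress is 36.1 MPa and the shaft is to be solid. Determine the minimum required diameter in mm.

For a solid shaft τ_max = 16T/(πd³), so d = (16T/(π τ_allow))^(1/3) = (16·31300/(π·3.61×10^7))^(1/3) = 0.1641 m.

164 mm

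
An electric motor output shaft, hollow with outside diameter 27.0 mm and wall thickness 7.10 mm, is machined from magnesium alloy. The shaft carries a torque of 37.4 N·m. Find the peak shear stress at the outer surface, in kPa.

J = π(d_o⁴ − d_i⁴)/32 = π(0.0270⁴ − 0.0128⁴)/32 = 4.954×10^-8 m⁴.
τ_max = T·r/J = 37.40 × 0.0135 / 4.954×10^-8 = 1.019×10^7 Pa.

10200 kPa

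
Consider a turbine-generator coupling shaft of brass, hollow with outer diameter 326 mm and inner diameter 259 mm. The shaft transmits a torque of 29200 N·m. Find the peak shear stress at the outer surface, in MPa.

7.14 MPa

J = π(d_o⁴ − d_i⁴)/32 = π(0.326⁴ − 0.259⁴)/32 = 6.671×10^-4 m⁴.
τ_max = T·r/J = 29200 × 0.163 / 6.671×10^-4 = 7.135×10^6 Pa.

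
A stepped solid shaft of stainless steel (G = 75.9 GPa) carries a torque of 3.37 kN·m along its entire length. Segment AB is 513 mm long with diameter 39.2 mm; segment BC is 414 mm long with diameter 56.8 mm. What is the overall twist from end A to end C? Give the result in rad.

J_AB = π(0.0392)⁴/32 = 2.32×10^-7 m⁴; J_BC = π(0.0568)⁴/32 = 1.02×10^-6 m⁴.
θ = (T/G)·Σ L_i/J_i = (3370/75.9×10⁹)·(0.513/2.32×10^-7 + 0.414/1.02×10^-6) = 0.1162 rad.

0.116 rad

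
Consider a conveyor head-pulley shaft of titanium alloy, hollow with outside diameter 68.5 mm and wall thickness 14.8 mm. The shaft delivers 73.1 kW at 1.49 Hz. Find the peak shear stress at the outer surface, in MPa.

ω = 2π·1.49 = 9.362 rad/s, so T = P/ω = 73.1×10³ / 9.362 = 7808 N·m.
J = π(d_o⁴ − d_i⁴)/32 = π(0.0685⁴ − 0.0389⁴)/32 = 1.937×10^-6 m⁴.
τ_max = T·r/J = 7808 × 0.0343 / 1.937×10^-6 = 1.381×10^8 Pa.

138 MPa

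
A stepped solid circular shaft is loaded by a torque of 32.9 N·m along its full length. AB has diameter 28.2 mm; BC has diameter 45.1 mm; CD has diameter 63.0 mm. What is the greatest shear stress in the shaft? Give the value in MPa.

Under the same torque, τ_max = 16T/(πd³) is largest where d is smallest — segment AB (d = 28.2 mm).
τ_max = 16·32.90/(π·(0.0282)³) = 7.472×10^6 Pa.

7.47 MPa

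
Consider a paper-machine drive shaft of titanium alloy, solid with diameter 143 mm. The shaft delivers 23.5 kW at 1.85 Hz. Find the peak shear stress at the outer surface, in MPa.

ω = 2π·1.85 = 11.62 rad/s, so T = P/ω = 23.5×10³ / 11.62 = 2022 N·m.
J = πd⁴/32 = π(0.143)⁴/32 = 4.105×10^-5 m⁴.
τ_max = T·r/J = 2022 × 0.0715 / 4.105×10^-5 = 3.521×10^6 Pa.

3.52 MPa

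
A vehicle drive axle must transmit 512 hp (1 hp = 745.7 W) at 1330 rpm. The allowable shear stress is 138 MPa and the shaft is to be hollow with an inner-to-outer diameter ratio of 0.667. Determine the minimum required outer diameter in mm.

ω = 2π·1330/60 = 139.3 rad/s, so T = P/ω = 512×745.7 / 139.3 = 2741 N·m.
For a hollow shaft with d_i/d_o = 0.667: τ_max = 16T/(π d_o³ (1−k⁴)), so d_o = [16T/(π τ_allow (1−k⁴))]^(1/3) = [16·2741/(π·1.38×10^8·0.8021)]^(1/3) = 0.05015 m.

50.2 mm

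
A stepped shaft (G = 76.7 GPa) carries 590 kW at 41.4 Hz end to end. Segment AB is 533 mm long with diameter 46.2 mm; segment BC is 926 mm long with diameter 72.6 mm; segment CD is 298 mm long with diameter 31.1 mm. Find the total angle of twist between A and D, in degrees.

8.09°

ω = 2π·41.4 = 260.1 rad/s, so T = P/ω = 590×10³ / 260.1 = 2268 N·m.
J_AB = π(0.0462)⁴/32 = 4.47×10^-7 m⁴; J_BC = π(0.0726)⁴/32 = 2.73×10^-6 m⁴; J_CD = π(0.0311)⁴/32 = 9.18×10^-8 m⁴.
θ = (T/G)·Σ L_i/J_i = (2268/76.7×10⁹)·(0.533/4.47×10^-7 + 0.926/2.73×10^-6 + 0.298/9.18×10^-8) = 0.1412 rad.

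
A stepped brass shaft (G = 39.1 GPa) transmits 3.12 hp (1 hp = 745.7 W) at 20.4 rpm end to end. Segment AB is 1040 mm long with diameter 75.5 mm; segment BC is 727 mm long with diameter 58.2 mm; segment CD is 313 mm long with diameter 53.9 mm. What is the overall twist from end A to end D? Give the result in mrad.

ω = 2π·20.4/60 = 2.136 rad/s, so T = P/ω = 3.12×745.7 / 2.136 = 1089 N·m.
J_AB = π(0.0755)⁴/32 = 3.19×10^-6 m⁴; J_BC = π(0.0582)⁴/32 = 1.13×10^-6 m⁴; J_CD = π(0.0539)⁴/32 = 8.29×10^-7 m⁴.
θ = (T/G)·Σ L_i/J_i = (1089/39.1×10⁹)·(1.04/3.19×10^-6 + 0.727/1.13×10^-6 + 0.313/8.29×10^-7) = 0.03758 rad.

37.6 mrad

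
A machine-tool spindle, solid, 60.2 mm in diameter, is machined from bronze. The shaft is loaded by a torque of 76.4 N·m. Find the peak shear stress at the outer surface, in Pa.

1.78e6 Pa

J = πd⁴/32 = π(0.0602)⁴/32 = 1.289×10^-6 m⁴.
τ_max = T·r/J = 76.40 × 0.0301 / 1.289×10^-6 = 1.784×10^6 Pa.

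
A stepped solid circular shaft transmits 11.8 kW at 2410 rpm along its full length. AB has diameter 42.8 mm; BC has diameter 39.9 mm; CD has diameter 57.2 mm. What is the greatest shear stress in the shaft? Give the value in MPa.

3.75 MPa

ω = 2π·2410/60 = 252.4 rad/s, so T = P/ω = 11.8×10³ / 252.4 = 46.76 N·m.
Under the same torque, τ_max = 16T/(πd³) is largest where d is smallest — segment BC (d = 39.9 mm).
τ_max = 16·46.76/(π·(0.0399)³) = 3.749×10^6 Pa.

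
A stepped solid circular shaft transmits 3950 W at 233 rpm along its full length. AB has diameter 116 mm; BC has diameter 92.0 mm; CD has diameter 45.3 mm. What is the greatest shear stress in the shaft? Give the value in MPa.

8.87 MPa

ω = 2π·233/60 = 24.40 rad/s, so T = P/ω = 3950 / 24.40 = 161.9 N·m.
Under the same torque, τ_max = 16T/(πd³) is largest where d is smallest — segment CD (d = 45.3 mm).
τ_max = 16·161.9/(π·(0.0453)³) = 8.869×10^6 Pa.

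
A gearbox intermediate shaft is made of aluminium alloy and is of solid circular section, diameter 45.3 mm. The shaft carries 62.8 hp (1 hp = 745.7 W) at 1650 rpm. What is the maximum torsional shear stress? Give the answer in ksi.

ω = 2π·1650/60 = 172.8 rad/s, so T = P/ω = 62.8×745.7 / 172.8 = 271.0 N·m.
J = πd⁴/32 = π(0.0453)⁴/32 = 4.134×10^-7 m⁴.
τ_max = T·r/J = 271.0 × 0.0226 / 4.134×10^-7 = 1.485×10^7 Pa.

2.15 ksi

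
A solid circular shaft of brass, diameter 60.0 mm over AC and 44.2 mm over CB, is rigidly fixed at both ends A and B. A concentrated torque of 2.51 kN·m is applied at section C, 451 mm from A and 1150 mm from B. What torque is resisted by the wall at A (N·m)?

2250 N·m

Compatibility: T_A·a/J_AC = T_B·b/J_CB with T_A + T_B = T₀.
J_AC = 1.27×10^-6 m⁴, J_CB = 3.75×10^-7 m⁴, so T_A = T₀·(J_AC/a)/((J_AC/a)+(J_CB/b)) = 2250 N·m, T_B = 259.9 N·m.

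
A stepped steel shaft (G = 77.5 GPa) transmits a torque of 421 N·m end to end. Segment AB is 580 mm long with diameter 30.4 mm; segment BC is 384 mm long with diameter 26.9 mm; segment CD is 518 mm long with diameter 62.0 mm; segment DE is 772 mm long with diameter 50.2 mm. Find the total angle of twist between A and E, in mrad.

86.8 mrad

J_AB = π(0.0304)⁴/32 = 8.38×10^-8 m⁴; J_BC = π(0.0269)⁴/32 = 5.14×10^-8 m⁴; J_CD = π(0.0620)⁴/32 = 1.45×10^-6 m⁴; J_DE = π(0.0502)⁴/32 = 6.23×10^-7 m⁴.
θ = (T/G)·Σ L_i/J_i = (421.0/77.5×10⁹)·(0.580/8.38×10^-8 + 0.384/5.14×10^-8 + 0.518/1.45×10^-6 + 0.772/6.23×10^-7) = 0.08682 rad.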